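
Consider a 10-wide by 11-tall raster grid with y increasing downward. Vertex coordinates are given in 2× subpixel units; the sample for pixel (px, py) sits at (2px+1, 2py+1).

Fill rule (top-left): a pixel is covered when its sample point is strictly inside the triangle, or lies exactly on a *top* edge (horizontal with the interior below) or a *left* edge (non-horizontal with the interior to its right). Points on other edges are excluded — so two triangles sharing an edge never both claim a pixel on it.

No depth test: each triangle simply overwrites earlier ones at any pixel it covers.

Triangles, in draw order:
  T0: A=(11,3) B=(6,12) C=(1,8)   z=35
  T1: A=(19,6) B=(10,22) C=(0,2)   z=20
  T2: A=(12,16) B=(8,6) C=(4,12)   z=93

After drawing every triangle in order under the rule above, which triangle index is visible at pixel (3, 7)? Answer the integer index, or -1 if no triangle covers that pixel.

T0:
  2·area = 65
  edge (11, 3)→(6, 12): d=(-5,9) right/bottom  bias=-1
  edge (6, 12)→(1, 8): d=(-5,-4) top-left  bias=+0
  edge (1, 8)→(11, 3): d=(10,-5) top-left  bias=+0
    (7,0)@(15, 1): e=[-26,91,0] → ·  [on edge]
    (5,1)@(11, 3): e=[0,65,0] → ·  [on edge]
    (3,2)@(7, 5): e=[26,39,0] → #  [on edge]
    (4,2)@(9, 5): e=[8,47,10] → #
    (5,2)@(11, 5): e=[-10,55,20] → ·
    (1,3)@(3, 7): e=[52,13,0] → #  [on edge]
    (2,3)@(5, 7): e=[34,21,10] → #
    (4,3)@(9, 7): e=[-2,37,30] → ·
    (1,4)@(3, 9): e=[42,3,20] → #
    (4,4)@(9, 9): e=[-12,27,50] → ·
    (1,5)@(3, 11): e=[32,-7,40] → ·
    (2,5)@(5, 11): e=[14,1,50] → #
    (0,10)@(1, 21): e=[0,-65,130] → ·  [on edge]
  covered (9 px):
    · · · · · · · · · ·
    · · · · · · · · · ·
    · · · # # · · · · ·
    · # # # · · · · · ·
    · # # # · · · · · ·
    · · # · · · · · · ·
    · · · · · · · · · ·
    · · · · · · · · · ·
    · · · · · · · · · ·
    · · · · · · · · · ·
    · · · · · · · · · ·
T1:
  2·area = 340
  edge (19, 6)→(10, 22): d=(-9,16) right/bottom  bias=-1
  edge (10, 22)→(0, 2): d=(-10,-20) top-left  bias=+0
  edge (0, 2)→(19, 6): d=(19,4) right/bottom  bias=-1
    (0,1)@(1, 3): e=[315,10,15] → #
    (1,1)@(3, 3): e=[283,50,7] → #
    (2,1)@(5, 3): e=[251,90,-1] → ·
    (0,2)@(1, 5): e=[297,-10,53] → ·
    (1,2)@(3, 5): e=[265,30,45] → #
    (2,2)@(5, 5): e=[233,70,37] → #
    (3,2)@(7, 5): e=[201,110,29] → #
    (4,2)@(9, 5): e=[169,150,21] → #
    (5,2)@(11, 5): e=[137,190,13] → #
    (6,2)@(13, 5): e=[105,230,5] → #
    (7,2)@(15, 5): e=[73,270,-3] → ·
    (1,3)@(3, 7): e=[247,10,83] → #
  covered (42 px):
    · · · · · · · · · ·
    # # · · · · · · · ·
    · # # # # # # · · ·
    · # # # # # # # # ·
    · · # # # # # # # ·
    · · # # # # # # · ·
    · · · # # # # # · ·
    · · · # # # # · · ·
    · · · · # # · · · ·
    · · · · # # · · · ·
    · · · · · · · · · ·
T2:
  2·area = 64  (B↔C swapped to make it positive)
  edge (12, 16)→(4, 12): d=(-8,-4) top-left  bias=+0
  edge (4, 12)→(8, 6): d=(4,-6) top-left  bias=+0
  edge (8, 6)→(12, 16): d=(4,10) right/bottom  bias=-1
    (3,4)@(7, 9): e=[36,6,22] → #
    (4,4)@(9, 9): e=[44,18,2] → #
    (5,4)@(11, 9): e=[52,30,-18] → ·
    (2,5)@(5, 11): e=[12,2,50] → #
    (5,5)@(11, 11): e=[36,38,-10] → ·
    (2,6)@(5, 13): e=[-4,10,58] → ·
    (3,6)@(7, 13): e=[4,22,38] → #
    (5,6)@(11, 13): e=[20,46,-2] → ·
    (3,7)@(7, 15): e=[-12,30,46] → ·
    (4,7)@(9, 15): e=[-4,42,26] → ·
    (5,7)@(11, 15): e=[4,54,6] → #
    (6,7)@(13, 15): e=[12,66,-14] → ·
  covered (8 px):
    · · · · · · · · · ·
    · · · · · · · · · ·
    · · · · · · · · · ·
    · · · · · · · · · ·
    · · · # # · · · · ·
    · · # # # · · · · ·
    · · · # # · · · · ·
    · · · · · # · · · ·
    · · · · · · · · · ·
    · · · · · · · · · ·
    · · · · · · · · · ·

Z-buffer (winner per pixel, '.' = empty):
  . . . . . . . . . .
  1 1 . . . . . . . .
  . 1 1 1 1 1 1 . . .
  . 1 1 1 1 1 1 1 1 .
  . 0 1 2 2 1 1 1 1 .
  . . 2 2 2 1 1 1 . .
  . . . 2 2 1 1 1 . .
  . . . 1 1 2 1 . . .
  . . . . 1 1 . . . .
  . . . . 1 1 . . . .
  . . . . . . . . . .

Answer: 1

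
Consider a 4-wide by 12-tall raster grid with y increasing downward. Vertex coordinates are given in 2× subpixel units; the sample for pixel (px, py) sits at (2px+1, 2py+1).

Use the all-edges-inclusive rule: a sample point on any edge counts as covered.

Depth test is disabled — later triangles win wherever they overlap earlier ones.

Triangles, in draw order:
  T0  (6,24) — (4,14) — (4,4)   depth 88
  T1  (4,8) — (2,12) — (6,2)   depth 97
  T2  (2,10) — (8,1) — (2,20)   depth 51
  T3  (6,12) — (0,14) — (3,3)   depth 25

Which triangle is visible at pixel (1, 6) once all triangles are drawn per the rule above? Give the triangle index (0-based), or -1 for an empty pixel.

T0:
  2·area = 20
  edge (6, 24)→(4, 14): d=(-2,-10) inclusive
  edge (4, 14)→(4, 4): d=(0,-10) inclusive
  edge (4, 4)→(6, 24): d=(2,20) inclusive
    (1,4)@(3, 9): e=[0,-10,30] → .  [on edge]
    (2,7)@(5, 15): e=[8,10,2] → X
    (3,7)@(7, 15): e=[28,30,-38] → .
    (2,8)@(5, 17): e=[4,10,6] → X
    (3,8)@(7, 17): e=[24,30,-34] → .
    (2,9)@(5, 19): e=[0,10,10] → X  [on edge]
    (3,9)@(7, 19): e=[20,30,-30] → .
    (2,10)@(5, 21): e=[-4,10,14] → .
  covered (3 px):
    . . . .
    . . . .
    . . . .
    . . . .
    . . . .
    . . . .
    . . . .
    . . X .
    . . X .
    . . X .
    . . . .
    . . . .
T1:
  2·area = 4
  edge (4, 8)→(2, 12): d=(-2,4) inclusive
  edge (2, 12)→(6, 2): d=(4,-10) inclusive
  edge (6, 2)→(4, 8): d=(-2,6) inclusive
    (2,2)@(5, 5): e=[2,2,0] → X  [on edge]
    (3,2)@(7, 5): e=[-6,22,-12] → .
    (2,3)@(5, 7): e=[-2,10,-4] → .
    (1,5)@(3, 11): e=[-2,6,0] → .  [on edge]
    (0,8)@(1, 17): e=[-6,10,0] → .  [on edge]
  covered (1 px):
    . . . .
    . . . .
    . . X .
    . . . .
    . . . .
    . . . .
    . . . .
    . . . .
    . . . .
    . . . .
    . . . .
    . . . .
T2:
  2·area = 60
  edge (2, 10)→(8, 1): d=(6,-9) inclusive
  edge (8, 1)→(2, 20): d=(-6,19) inclusive
  edge (2, 20)→(2, 10): d=(0,-10) inclusive
    (3,1)@(7, 3): e=[3,7,50] → X
    (3,2)@(7, 5): e=[15,-5,50] → .
    (2,3)@(5, 7): e=[9,21,30] → X
    (3,3)@(7, 7): e=[27,-17,50] → .
    (1,4)@(3, 9): e=[3,47,10] → X
    (3,4)@(7, 9): e=[39,-29,50] → .
    (1,5)@(3, 11): e=[15,35,10] → X
    (2,5)@(5, 11): e=[33,-3,30] → .
    (1,6)@(3, 13): e=[27,23,10] → X
    (2,6)@(5, 13): e=[45,-15,30] → .
    (1,7)@(3, 15): e=[39,11,10] → X
    (2,7)@(5, 15): e=[57,-27,30] → .
  covered (7 px):
    . . . .
    . . . X
    . . . .
    . . X .
    . X X .
    . X . .
    . X . .
    . X . .
    . . . .
    . . . .
    . . . .
    . . . .
T3:
  2·area = 60
  edge (6, 12)→(0, 14): d=(-6,2) inclusive
  edge (0, 14)→(3, 3): d=(3,-11) inclusive
  edge (3, 3)→(6, 12): d=(3,9) inclusive
    (1,1)@(3, 3): e=[60,0,0] → X  [on edge]
    (2,1)@(5, 3): e=[56,22,-18] → .
    (1,2)@(3, 5): e=[48,6,6] → X
    (2,2)@(5, 5): e=[44,28,-12] → .
    (1,3)@(3, 7): e=[36,12,12] → X
    (2,3)@(5, 7): e=[32,34,-6] → .
    (1,4)@(3, 9): e=[24,18,18] → X
    (2,4)@(5, 9): e=[20,40,0] → X  [on edge]
    (3,4)@(7, 9): e=[16,62,-18] → .
    (0,5)@(1, 11): e=[16,2,42] → X
    (3,5)@(7, 11): e=[4,68,-12] → .
    (0,6)@(1, 13): e=[4,8,48] → X
    (1,6)@(3, 13): e=[0,30,30] → X  [on edge]
    (3,7)@(7, 15): e=[-20,80,0] → .  [on edge]
  covered (10 px):
    . . . .
    . X . .
    . X . .
    . X . .
    . X X .
    X X X .
    X X . .
    . . . .
    . . . .
    . . . .
    . . . .
    . . . .

Z-buffer (winner per pixel, '.' = empty):
  . . . .
  . 3 . 2
  . 3 1 .
  . 3 2 .
  . 3 3 .
  3 3 3 .
  3 3 . .
  . 2 0 .
  . . 0 .
  . . 0 .
  . . . .
  . . . .

Final: 3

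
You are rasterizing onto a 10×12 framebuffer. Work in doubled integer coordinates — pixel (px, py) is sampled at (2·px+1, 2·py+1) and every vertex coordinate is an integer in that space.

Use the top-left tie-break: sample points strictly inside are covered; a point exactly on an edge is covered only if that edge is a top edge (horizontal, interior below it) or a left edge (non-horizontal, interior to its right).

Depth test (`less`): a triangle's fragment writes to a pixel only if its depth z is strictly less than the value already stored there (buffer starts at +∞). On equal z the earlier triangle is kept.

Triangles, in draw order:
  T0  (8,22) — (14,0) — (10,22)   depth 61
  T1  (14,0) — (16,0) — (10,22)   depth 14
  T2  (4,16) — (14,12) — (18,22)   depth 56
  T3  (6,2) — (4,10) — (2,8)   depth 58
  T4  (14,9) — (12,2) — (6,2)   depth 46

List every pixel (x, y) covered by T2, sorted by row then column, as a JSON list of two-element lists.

T0:
  2·area = 44
  edge (8, 22)→(14, 0): d=(6,-22) top-left  bias=+0
  edge (14, 0)→(10, 22): d=(-4,22) right/bottom  bias=-1
  edge (10, 22)→(8, 22): d=(-2,0) right/bottom  bias=-1
    (6,2)@(13, 5): e=[8,2,34] → X
    (7,2)@(15, 5): e=[52,-42,34] → .
    (6,3)@(13, 7): e=[20,-6,30] → .
    (5,5)@(11, 11): e=[0,22,22] → X  [on edge]
    (6,5)@(13, 11): e=[44,-22,22] → .
    (5,6)@(11, 13): e=[12,14,18] → X
    (6,6)@(13, 13): e=[56,-30,18] → .
    (5,7)@(11, 15): e=[24,6,14] → X
    (6,7)@(13, 15): e=[68,-38,14] → .
    (5,8)@(11, 17): e=[36,-2,10] → .
    (4,9)@(9, 19): e=[4,34,6] → X
    (5,9)@(11, 19): e=[48,-10,6] → .
  covered (6 px):
    . . . . . . . . . .
    . . . . . . . . . .
    . . . . . . X . . .
    . . . . . . . . . .
    . . . . . . . . . .
    . . . . . X . . . .
    . . . . . X . . . .
    . . . . . X . . . .
    . . . . . . . . . .
    . . . . X . . . . .
    . . . . X . . . . .
    . . . . . . . . . .
T1:
  2·area = 44
  edge (14, 0)→(16, 0): d=(2,0) top-left  bias=+0
  edge (16, 0)→(10, 22): d=(-6,22) right/bottom  bias=-1
  edge (10, 22)→(14, 0): d=(4,-22) top-left  bias=+0
    (7,0)@(15, 1): e=[2,16,26] → X
    (8,0)@(17, 1): e=[2,-28,70] → .
    (7,1)@(15, 3): e=[6,4,34] → X
    (8,1)@(17, 3): e=[6,-40,78] → .
    (7,2)@(15, 5): e=[10,-8,42] → .
    (6,3)@(13, 7): e=[14,24,6] → X
    (7,3)@(15, 7): e=[14,-20,50] → .
    (6,4)@(13, 9): e=[18,12,14] → X
    (7,4)@(15, 9): e=[18,-32,58] → .
    (6,5)@(13, 11): e=[22,0,22] → .  [on edge]
    (5,8)@(11, 17): e=[34,8,2] → X
    (6,8)@(13, 17): e=[34,-36,46] → .
  covered (5 px):
    . . . . . . . X . .
    . . . . . . . X . .
    . . . . . . . . . .
    . . . . . . X . . .
    . . . . . . X . . .
    . . . . . . . . . .
    . . . . . . . . . .
    . . . . . . . . . .
    . . . . . X . . . .
    . . . . . . . . . .
    . . . . . . . . . .
    . . . . . . . . . .
T2:
  2·area = 116
  edge (4, 16)→(14, 12): d=(10,-4) top-left  bias=+0
  edge (14, 12)→(18, 22): d=(4,10) right/bottom  bias=-1
  edge (18, 22)→(4, 16): d=(-14,-6) top-left  bias=+0
    (6,6)@(13, 13): e=[6,14,96] → X
    (7,6)@(15, 13): e=[14,-6,108] → .
    (3,7)@(7, 15): e=[2,82,32] → X
    (4,7)@(9, 15): e=[10,62,44] → X
    (5,7)@(11, 15): e=[18,42,56] → X
    (7,7)@(15, 15): e=[34,2,80] → X
    (8,7)@(17, 15): e=[42,-18,92] → .
    (3,8)@(7, 17): e=[22,90,4] → X
    (8,8)@(17, 17): e=[62,-10,64] → .
    (3,9)@(7, 19): e=[42,98,-24] → .
    (4,9)@(9, 19): e=[50,78,-12] → .
    (5,9)@(11, 19): e=[58,58,0] → X  [on edge]
  covered (15 px):
    . . . . . . . . . .
    . . . . . . . . . .
    . . . . . . . . . .
    . . . . . . . . . .
    . . . . . . . . . .
    . . . . . . . . . .
    . . . . . . X . . .
    . . . X X X X X . .
    . . . X X X X X . .
    . . . . . X X X . .
    . . . . . . . . X .
    . . . . . . . . . .
T3:
  2·area = 20
  edge (6, 2)→(4, 10): d=(-2,8) right/bottom  bias=-1
  edge (4, 10)→(2, 8): d=(-2,-2) top-left  bias=+0
  edge (2, 8)→(6, 2): d=(4,-6) top-left  bias=+0
    (2,2)@(5, 5): e=[2,12,6] → X
    (3,2)@(7, 5): e=[-14,16,18] → .
    (0,3)@(1, 7): e=[30,0,-10] → .  [on edge]
    (1,3)@(3, 7): e=[14,4,2] → X
    (2,3)@(5, 7): e=[-2,8,14] → .
    (1,4)@(3, 9): e=[10,0,10] → X  [on edge]
    (2,4)@(5, 9): e=[-6,4,22] → .
    (1,5)@(3, 11): e=[6,-4,18] → .
    (2,5)@(5, 11): e=[-10,0,30] → .  [on edge]
    (3,6)@(7, 13): e=[-30,0,50] → .  [on edge]
    (4,7)@(9, 15): e=[-50,0,70] → .  [on edge]
    (5,8)@(11, 17): e=[-70,0,90] → .  [on edge]
    (6,9)@(13, 19): e=[-90,0,110] → .  [on edge]
    (7,10)@(15, 21): e=[-110,0,130] → .  [on edge]
    (8,11)@(17, 23): e=[-130,0,150] → .  [on edge]
  covered (3 px):
    . . . . . . . . . .
    . . . . . . . . . .
    . . X . . . . . . .
    . X . . . . . . . .
    . X . . . . . . . .
    . . . . . . . . . .
    . . . . . . . . . .
    . . . . . . . . . .
    . . . . . . . . . .
    . . . . . . . . . .
    . . . . . . . . . .
    . . . . . . . . . .
T4:
  2·area = 42  (B↔C swapped to make it positive)
  edge (14, 9)→(6, 2): d=(-8,-7) top-left  bias=+0
  edge (6, 2)→(12, 2): d=(6,0) top-left  bias=+0
  edge (12, 2)→(14, 9): d=(2,7) right/bottom  bias=-1
    (4,1)@(9, 3): e=[13,6,23] → X
    (5,1)@(11, 3): e=[27,6,9] → X
    (6,1)@(13, 3): e=[41,6,-5] → .
    (4,2)@(9, 5): e=[-3,18,27] → .
    (5,2)@(11, 5): e=[11,18,13] → X
    (6,2)@(13, 5): e=[25,18,-1] → .
    (5,3)@(11, 7): e=[-5,30,17] → .
    (6,3)@(13, 7): e=[9,30,3] → X
    (7,3)@(15, 7): e=[23,30,-11] → .
    (6,4)@(13, 9): e=[-7,42,7] → .
  covered (4 px):
    . . . . . . . . . .
    . . . . X X . . . .
    . . . . . X . . . .
    . . . . . . X . . .
    . . . . . . . . . .
    . . . . . . . . . .
    . . . . . . . . . .
    . . . . . . . . . .
    . . . . . . . . . .
    . . . . . . . . . .
    . . . . . . . . . .
    . . . . . . . . . .

Result: [[6,6],[3,7],[4,7],[5,7],[6,7],[7,7],[3,8],[4,8],[5,8],[6,8],[7,8],[5,9],[6,9],[7,9],[8,10]]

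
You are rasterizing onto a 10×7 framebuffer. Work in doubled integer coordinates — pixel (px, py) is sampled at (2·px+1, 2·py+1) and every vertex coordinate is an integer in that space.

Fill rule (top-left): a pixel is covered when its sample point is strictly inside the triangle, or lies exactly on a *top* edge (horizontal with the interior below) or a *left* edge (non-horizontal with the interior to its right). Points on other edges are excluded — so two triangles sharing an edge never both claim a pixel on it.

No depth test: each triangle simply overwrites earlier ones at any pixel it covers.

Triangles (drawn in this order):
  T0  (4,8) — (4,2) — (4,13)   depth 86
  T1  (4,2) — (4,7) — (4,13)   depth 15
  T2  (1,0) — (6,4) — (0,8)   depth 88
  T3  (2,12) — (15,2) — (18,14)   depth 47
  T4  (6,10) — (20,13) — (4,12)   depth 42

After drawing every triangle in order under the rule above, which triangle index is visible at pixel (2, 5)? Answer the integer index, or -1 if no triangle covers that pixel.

T0:
  degenerate (2·area = 0) — covers nothing
T1:
  degenerate (2·area = 0) — covers nothing
T2:
  2·area = 44
  edge (1, 0)→(6, 4): d=(5,4) right/bottom  bias=-1
  edge (6, 4)→(0, 8): d=(-6,4) right/bottom  bias=-1
  edge (0, 8)→(1, 0): d=(1,-8) top-left  bias=+0
    (0,0)@(1, 1): e=[5,38,1] → X
    (1,0)@(3, 1): e=[-3,30,17] → .
    (0,1)@(1, 3): e=[15,26,3] → X
    (1,1)@(3, 3): e=[7,18,19] → X
    (2,1)@(5, 3): e=[-1,10,35] → .
    (0,2)@(1, 5): e=[25,14,5] → X
    (2,2)@(5, 5): e=[9,-2,37] → .
    (0,3)@(1, 7): e=[35,2,7] → X
    (1,3)@(3, 7): e=[27,-6,23] → .
    (0,4)@(1, 9): e=[45,-10,9] → .
  covered (6 px):
    X . . . . . . . . .
    X X . . . . . . . .
    X X . . . . . . . .
    X . . . . . . . . .
    . . . . . . . . . .
    . . . . . . . . . .
    . . . . . . . . . .
T3:
  2·area = 186
  edge (2, 12)→(15, 2): d=(13,-10) top-left  bias=+0
  edge (15, 2)→(18, 14): d=(3,12) right/bottom  bias=-1
  edge (18, 14)→(2, 12): d=(-16,-2) top-left  bias=+0
    (7,1)@(15, 3): e=[13,3,170] → X
    (8,1)@(17, 3): e=[33,-21,174] → .
    (6,2)@(13, 5): e=[19,33,134] → X
    (8,2)@(17, 5): e=[59,-15,142] → .
    (4,3)@(9, 7): e=[5,87,94] → X
    (5,3)@(11, 7): e=[25,63,98] → X
    (8,3)@(17, 7): e=[85,-9,110] → .
    (3,4)@(7, 9): e=[11,117,58] → X
    (8,4)@(17, 9): e=[111,-3,78] → .
    (2,5)@(5, 11): e=[17,147,22] → X
    (8,5)@(17, 11): e=[137,3,46] → X
    (9,5)@(19, 11): e=[157,-21,50] → .
  covered (23 px):
    . . . . . . . . . .
    . . . . . . . X . .
    . . . . . . X X . .
    . . . . X X X X . .
    . . . X X X X X . .
    . . X X X X X X X .
    . . . . . X X X X .
T4:
  2·area = 34
  edge (6, 10)→(20, 13): d=(14,3) right/bottom  bias=-1
  edge (20, 13)→(4, 12): d=(-16,-1) top-left  bias=+0
  edge (4, 12)→(6, 10): d=(2,-2) top-left  bias=+0
    (7,0)@(15, 1): e=[-153,187,0] → .  [on edge]
    (6,1)@(13, 3): e=[-119,153,0] → .  [on edge]
    (5,2)@(11, 5): e=[-85,119,0] → .  [on edge]
    (4,3)@(9, 7): e=[-51,85,0] → .  [on edge]
    (3,4)@(7, 9): e=[-17,51,0] → .  [on edge]
    (2,5)@(5, 11): e=[17,17,0] → X  [on edge]
    (3,5)@(7, 11): e=[11,19,4] → X
    (4,5)@(9, 11): e=[5,21,8] → X
    (5,5)@(11, 11): e=[-1,23,12] → .
    (1,6)@(3, 13): e=[51,-17,0] → .  [on edge]
    (2,6)@(5, 13): e=[45,-15,4] → .
    (3,6)@(7, 13): e=[39,-13,8] → .
  covered (3 px):
    . . . . . . . . . .
    . . . . . . . . . .
    . . . . . . . . . .
    . . . . . . . . . .
    . . . . . . . . . .
    . . X X X . . . . .
    . . . . . . . . . .

Z-buffer (winner per pixel, '.' = empty):
  2 . . . . . . . . .
  2 2 . . . . . 3 . .
  2 2 . . . . 3 3 . .
  2 . . . 3 3 3 3 . .
  . . . 3 3 3 3 3 . .
  . . 4 4 4 3 3 3 3 .
  . . . . . 3 3 3 3 .

Result: 4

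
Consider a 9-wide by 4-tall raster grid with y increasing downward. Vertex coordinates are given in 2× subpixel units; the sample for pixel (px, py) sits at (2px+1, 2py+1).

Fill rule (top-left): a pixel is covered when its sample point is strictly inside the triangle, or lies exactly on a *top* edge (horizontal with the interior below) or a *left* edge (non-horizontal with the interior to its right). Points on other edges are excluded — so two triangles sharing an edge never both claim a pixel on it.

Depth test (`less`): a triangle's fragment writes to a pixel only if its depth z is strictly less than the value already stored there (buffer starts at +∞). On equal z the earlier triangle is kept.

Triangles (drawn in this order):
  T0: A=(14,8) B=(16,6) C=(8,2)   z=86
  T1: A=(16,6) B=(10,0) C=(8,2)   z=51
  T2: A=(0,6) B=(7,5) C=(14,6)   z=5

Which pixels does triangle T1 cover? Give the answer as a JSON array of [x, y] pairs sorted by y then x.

T0:
  2·area = 24  (B↔C swapped to make it positive)
  edge (14, 8)→(8, 2): d=(-6,-6) top-left  bias=+0
  edge (8, 2)→(16, 6): d=(8,4) right/bottom  bias=-1
  edge (16, 6)→(14, 8): d=(-2,2) right/bottom  bias=-1
    (3,0)@(7, 1): e=[0,-4,28] → ·  [on edge]
    (4,1)@(9, 3): e=[0,4,20] → #  [on edge]
    (5,1)@(11, 3): e=[12,-4,16] → ·
    (4,2)@(9, 5): e=[-12,20,16] → ·
    (5,2)@(11, 5): e=[0,12,12] → #  [on edge]
    (6,2)@(13, 5): e=[12,4,8] → #
    (7,2)@(15, 5): e=[24,-4,4] → ·
    (8,2)@(17, 5): e=[36,-12,0] → ·  [on edge]
    (5,3)@(11, 7): e=[-12,28,8] → ·
    (6,3)@(13, 7): e=[0,20,4] → #  [on edge]
    (7,3)@(15, 7): e=[12,12,0] → ·  [on edge]
  covered (4 px):
    · · · · · · · · ·
    · · · · # · · · ·
    · · · · · # # · ·
    · · · · · · # · ·
T1:
  2·area = 24  (B↔C swapped to make it positive)
  edge (16, 6)→(8, 2): d=(-8,-4) top-left  bias=+0
  edge (8, 2)→(10, 0): d=(2,-2) top-left  bias=+0
  edge (10, 0)→(16, 6): d=(6,6) right/bottom  bias=-1
    (4,0)@(9, 1): e=[12,0,12] → #  [on edge]
    (5,0)@(11, 1): e=[20,4,0] → ·  [on edge]
    (3,1)@(7, 3): e=[-12,0,36] → ·  [on edge]
    (4,1)@(9, 3): e=[-4,4,24] → ·
    (5,1)@(11, 3): e=[4,8,12] → #
    (6,1)@(13, 3): e=[12,12,0] → ·  [on edge]
    (2,2)@(5, 5): e=[-36,0,60] → ·  [on edge]
    (5,2)@(11, 5): e=[-12,12,24] → ·
    (7,2)@(15, 5): e=[4,20,0] → ·  [on edge]
    (1,3)@(3, 7): e=[-60,0,84] → ·  [on edge]
    (8,3)@(17, 7): e=[-4,28,0] → ·  [on edge]
  covered (2 px):
    · · · · # · · · ·
    · · · · · # · · ·
    · · · · · · · · ·
    · · · · · · · · ·
T2:
  2·area = 14
  edge (0, 6)→(7, 5): d=(7,-1) top-left  bias=+0
  edge (7, 5)→(14, 6): d=(7,1) right/bottom  bias=-1
  edge (14, 6)→(0, 6): d=(-14,0) right/bottom  bias=-1
    (3,2)@(7, 5): e=[0,0,14] → ·  [on edge]
  covered (0 px):
    · · · · · · · · ·
    · · · · · · · · ·
    · · · · · · · · ·
    · · · · · · · · ·

Final: [[4,0],[5,1]]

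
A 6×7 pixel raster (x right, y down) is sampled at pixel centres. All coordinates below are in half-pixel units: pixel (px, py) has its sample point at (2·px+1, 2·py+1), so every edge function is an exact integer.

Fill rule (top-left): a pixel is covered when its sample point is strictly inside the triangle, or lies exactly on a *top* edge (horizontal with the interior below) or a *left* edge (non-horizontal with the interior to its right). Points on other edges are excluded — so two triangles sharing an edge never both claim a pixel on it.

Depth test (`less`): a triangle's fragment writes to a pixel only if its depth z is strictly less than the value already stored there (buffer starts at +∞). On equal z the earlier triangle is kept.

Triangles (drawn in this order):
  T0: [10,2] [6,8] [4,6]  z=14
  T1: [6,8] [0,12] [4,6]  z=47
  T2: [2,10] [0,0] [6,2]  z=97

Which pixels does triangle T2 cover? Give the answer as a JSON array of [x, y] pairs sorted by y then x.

T0:
  2·area = 20
  edge (10, 2)→(6, 8): d=(-4,6) right/bottom  bias=-1
  edge (6, 8)→(4, 6): d=(-2,-2) top-left  bias=+0
  edge (4, 6)→(10, 2): d=(6,-4) top-left  bias=+0
    (0,1)@(1, 3): e=[50,0,-30] → ·  [on edge]
    (4,1)@(9, 3): e=[2,16,2] → #
    (5,1)@(11, 3): e=[-10,20,10] → ·
    (1,2)@(3, 5): e=[30,0,-10] → ·  [on edge]
    (3,2)@(7, 5): e=[6,8,6] → #
    (4,2)@(9, 5): e=[-6,12,14] → ·
    (2,3)@(5, 7): e=[10,0,10] → #  [on edge]
    (3,3)@(7, 7): e=[-2,4,18] → ·
    (2,4)@(5, 9): e=[2,-4,22] → ·
    (3,4)@(7, 9): e=[-10,0,30] → ·  [on edge]
    (4,5)@(9, 11): e=[-30,0,50] → ·  [on edge]
    (5,6)@(11, 13): e=[-50,0,70] → ·  [on edge]
  covered (3 px):
    · · · · · ·
    · · · · # ·
    · · · # · ·
    · · # · · ·
    · · · · · ·
    · · · · · ·
    · · · · · ·
T1:
  2·area = 20
  edge (6, 8)→(0, 12): d=(-6,4) right/bottom  bias=-1
  edge (0, 12)→(4, 6): d=(4,-6) top-left  bias=+0
  edge (4, 6)→(6, 8): d=(2,2) right/bottom  bias=-1
    (0,1)@(1, 3): e=[50,-30,0] → ·  [on edge]
    (1,2)@(3, 5): e=[30,-10,0] → ·  [on edge]
    (2,3)@(5, 7): e=[10,10,0] → ·  [on edge]
    (1,4)@(3, 9): e=[6,6,8] → #
    (2,4)@(5, 9): e=[-2,18,4] → ·
    (3,4)@(7, 9): e=[-10,30,0] → ·  [on edge]
    (0,5)@(1, 11): e=[2,2,16] → #
    (1,5)@(3, 11): e=[-6,14,12] → ·
    (4,5)@(9, 11): e=[-30,50,0] → ·  [on edge]
    (0,6)@(1, 13): e=[-10,10,20] → ·
    (5,6)@(11, 13): e=[-50,70,0] → ·  [on edge]
  covered (2 px):
    · · · · · ·
    · · · · · ·
    · · · · · ·
    · · · · · ·
    · # · · · ·
    # · · · · ·
    · · · · · ·
T2:
  2·area = 56
  edge (2, 10)→(0, 0): d=(-2,-10) top-left  bias=+0
  edge (0, 0)→(6, 2): d=(6,2) right/bottom  bias=-1
  edge (6, 2)→(2, 10): d=(-4,8) right/bottom  bias=-1
    (0,0)@(1, 1): e=[8,4,44] → #
    (1,0)@(3, 1): e=[28,0,28] → ·  [on edge]
    (0,1)@(1, 3): e=[4,16,36] → #
    (1,1)@(3, 3): e=[24,12,20] → #
    (2,1)@(5, 3): e=[44,8,4] → #
    (3,1)@(7, 3): e=[64,4,-12] → ·
    (4,1)@(9, 3): e=[84,0,-28] → ·  [on edge]
    (0,2)@(1, 5): e=[0,28,28] → #  [on edge]
    (2,2)@(5, 5): e=[40,20,-4] → ·
    (0,3)@(1, 7): e=[-4,40,20] → ·
    (1,3)@(3, 7): e=[16,36,4] → #
    (2,3)@(5, 7): e=[36,32,-12] → ·
  covered (7 px):
    # · · · · ·
    # # # · · ·
    # # · · · ·
    · # · · · ·
    · · · · · ·
    · · · · · ·
    · · · · · ·

Result: [[0,0],[0,1],[1,1],[2,1],[0,2],[1,2],[1,3]]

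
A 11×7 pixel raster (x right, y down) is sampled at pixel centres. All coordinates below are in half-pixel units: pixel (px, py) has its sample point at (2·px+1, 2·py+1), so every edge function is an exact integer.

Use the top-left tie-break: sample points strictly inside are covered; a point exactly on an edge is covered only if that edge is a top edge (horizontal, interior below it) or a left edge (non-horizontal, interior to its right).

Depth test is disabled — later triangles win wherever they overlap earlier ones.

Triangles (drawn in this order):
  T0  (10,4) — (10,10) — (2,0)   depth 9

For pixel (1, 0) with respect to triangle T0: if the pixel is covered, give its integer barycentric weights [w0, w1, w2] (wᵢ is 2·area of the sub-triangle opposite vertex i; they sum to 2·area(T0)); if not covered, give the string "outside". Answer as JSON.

T0:
  2·area = 48
  edge (10, 4)→(10, 10): d=(0,6) right/bottom  bias=-1
  edge (10, 10)→(2, 0): d=(-8,-10) top-left  bias=+0
  edge (2, 0)→(10, 4): d=(8,4) right/bottom  bias=-1
    (1,0)@(3, 1): e=[42,2,4] → #
    (2,0)@(5, 1): e=[30,22,-4] → ·
    (1,1)@(3, 3): e=[42,-14,20] → ·
    (2,1)@(5, 3): e=[30,6,12] → #
    (3,1)@(7, 3): e=[18,26,4] → #
    (4,1)@(9, 3): e=[6,46,-4] → ·
    (2,2)@(5, 5): e=[30,-10,28] → ·
    (3,2)@(7, 5): e=[18,10,20] → #
    (4,2)@(9, 5): e=[6,30,12] → #
    (5,2)@(11, 5): e=[-6,50,4] → ·
    (3,3)@(7, 7): e=[18,-6,36] → ·
    (4,3)@(9, 7): e=[6,14,28] → #
  covered (6 px):
    · # · · · · · · · · ·
    · · # # · · · · · · ·
    · · · # # · · · · · ·
    · · · · # · · · · · ·
    · · · · · · · · · · ·
    · · · · · · · · · · ·
    · · · · · · · · · · ·

Result: [2,4,42]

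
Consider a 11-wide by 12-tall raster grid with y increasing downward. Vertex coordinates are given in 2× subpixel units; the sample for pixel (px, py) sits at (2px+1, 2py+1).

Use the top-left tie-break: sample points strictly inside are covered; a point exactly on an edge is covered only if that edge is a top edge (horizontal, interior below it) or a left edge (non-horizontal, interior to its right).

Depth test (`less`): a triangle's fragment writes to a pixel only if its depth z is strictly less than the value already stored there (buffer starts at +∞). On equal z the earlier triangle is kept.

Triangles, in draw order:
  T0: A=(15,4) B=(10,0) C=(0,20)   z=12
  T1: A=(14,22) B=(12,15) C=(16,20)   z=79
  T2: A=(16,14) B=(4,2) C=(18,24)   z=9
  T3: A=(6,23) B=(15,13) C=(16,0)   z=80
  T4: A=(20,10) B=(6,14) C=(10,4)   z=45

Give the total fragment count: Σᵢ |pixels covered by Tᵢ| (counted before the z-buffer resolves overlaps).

T0:
  2·area = 140  (B↔C swapped to make it positive)
  edge (15, 4)→(0, 20): d=(-15,16) right/bottom  bias=-1
  edge (0, 20)→(10, 0): d=(10,-20) top-left  bias=+0
  edge (10, 0)→(15, 4): d=(5,4) right/bottom  bias=-1
    (5,0)@(11, 1): e=[109,30,1] → X
    (6,0)@(13, 1): e=[77,70,-7] → .
    (4,1)@(9, 3): e=[111,10,19] → X
    (6,1)@(13, 3): e=[47,90,3] → X
    (7,1)@(15, 3): e=[15,130,-5] → .
    (4,2)@(9, 5): e=[81,30,29] → X
    (7,2)@(15, 5): e=[-15,150,5] → .
    (3,3)@(7, 7): e=[83,10,47] → X
    (6,3)@(13, 7): e=[-13,130,23] → .
    (3,4)@(7, 9): e=[53,30,57] → X
    (5,4)@(11, 9): e=[-11,110,41] → .
    (2,5)@(5, 11): e=[55,10,75] → X
  covered (16 px):
    . . . . . X . . . . .
    . . . . X X X . . . .
    . . . . X X X . . . .
    . . . X X X . . . . .
    . . . X X . . . . . .
    . . X X . . . . . . .
    . . X . . . . . . . .
    . X . . . . . . . . .
    . . . . . . . . . . .
    . . . . . . . . . . .
    . . . . . . . . . . .
    . . . . . . . . . . .
T1:
  2·area = 18
  edge (14, 22)→(12, 15): d=(-2,-7) top-left  bias=+0
  edge (12, 15)→(16, 20): d=(4,5) right/bottom  bias=-1
  edge (16, 20)→(14, 22): d=(-2,2) right/bottom  bias=-1
    (10,7)@(21, 15): e=[63,-45,0] → .  [on edge]
    (6,8)@(13, 17): e=[3,3,12] → X
    (7,8)@(15, 17): e=[17,-7,8] → .
    (9,8)@(19, 17): e=[45,-27,0] → .  [on edge]
    (6,9)@(13, 19): e=[-1,11,8] → .
    (7,9)@(15, 19): e=[13,1,4] → X
    (8,9)@(17, 19): e=[27,-9,0] → .  [on edge]
    (7,10)@(15, 21): e=[9,9,0] → .  [on edge]
    (6,11)@(13, 23): e=[-9,27,0] → .  [on edge]
  covered (2 px):
    . . . . . . . . . . .
    . . . . . . . . . . .
    . . . . . . . . . . .
    . . . . . . . . . . .
    . . . . . . . . . . .
    . . . . . . . . . . .
    . . . . . . . . . . .
    . . . . . . . . . . .
    . . . . . . X . . . .
    . . . . . . . X . . .
    . . . . . . . . . . .
    . . . . . . . . . . .
T2:
  2·area = 96  (B↔C swapped to make it positive)
  edge (16, 14)→(18, 24): d=(2,10) right/bottom  bias=-1
  edge (18, 24)→(4, 2): d=(-14,-22) top-left  bias=+0
  edge (4, 2)→(16, 14): d=(12,12) right/bottom  bias=-1
    (1,0)@(3, 1): e=[104,-8,0] → .  [on edge]
    (2,1)@(5, 3): e=[88,8,0] → .  [on edge]
    (3,2)@(7, 5): e=[72,24,0] → .  [on edge]
    (4,3)@(9, 7): e=[56,40,0] → .  [on edge]
    (4,4)@(9, 9): e=[60,12,24] → X
    (5,4)@(11, 9): e=[40,56,0] → .  [on edge]
    (7,4)@(15, 9): e=[0,144,-48] → .  [on edge]
    (4,5)@(9, 11): e=[64,-16,48] → .
    (5,5)@(11, 11): e=[44,28,24] → X
    (6,5)@(13, 11): e=[24,72,0] → .  [on edge]
    (5,6)@(11, 13): e=[48,0,48] → X  [on edge]
    (6,6)@(13, 13): e=[28,44,24] → X
    (7,6)@(15, 13): e=[8,88,0] → .  [on edge]
    (8,7)@(17, 15): e=[-8,104,0] → .  [on edge]
    (9,8)@(19, 17): e=[-24,120,0] → .  [on edge]
    (8,9)@(17, 19): e=[0,48,48] → .  [on edge]
    (10,9)@(21, 19): e=[-40,136,0] → .  [on edge]
  covered (9 px):
    . . . . . . . . . . .
    . . . . . . . . . . .
    . . . . . . . . . . .
    . . . . . . . . . . .
    . . . . X . . . . . .
    . . . . . X . . . . .
    . . . . . X X . . . .
    . . . . . . X X . . .
    . . . . . . . X . . .
    . . . . . . . X . . .
    . . . . . . . . X . .
    . . . . . . . . . . .
T3:
  2·area = 107  (B↔C swapped to make it positive)
  edge (6, 23)→(16, 0): d=(10,-23) top-left  bias=+0
  edge (16, 0)→(15, 13): d=(-1,13) right/bottom  bias=-1
  edge (15, 13)→(6, 23): d=(-9,10) right/bottom  bias=-1
    (7,1)@(15, 3): e=[7,10,90] → X
    (8,1)@(17, 3): e=[53,-16,70] → .
    (7,2)@(15, 5): e=[27,8,72] → X
    (8,2)@(17, 5): e=[73,-18,52] → .
    (6,3)@(13, 7): e=[1,32,74] → X
    (8,3)@(17, 7): e=[93,-20,34] → .
    (6,4)@(13, 9): e=[21,30,56] → X
    (8,4)@(17, 9): e=[113,-22,16] → .
    (6,5)@(13, 11): e=[41,28,38] → X
    (8,5)@(17, 11): e=[133,-24,-2] → .
    (5,6)@(11, 13): e=[15,52,40] → X
    (7,6)@(15, 13): e=[107,0,0] → .  [on edge]
  covered (16 px):
    . . . . . . . . . . .
    . . . . . . . X . . .
    . . . . . . . X . . .
    . . . . . . X X . . .
    . . . . . . X X . . .
    . . . . . . X X . . .
    . . . . . X X . . . .
    . . . . . X X . . . .
    . . . . X X . . . . .
    . . . . X . . . . . .
    . . . X . . . . . . .
    . . . . . . . . . . .
T4:
  2·area = 124
  edge (20, 10)→(6, 14): d=(-14,4) right/bottom  bias=-1
  edge (6, 14)→(10, 4): d=(4,-10) top-left  bias=+0
  edge (10, 4)→(20, 10): d=(10,6) right/bottom  bias=-1
    (2,0)@(5, 1): e=[186,-62,0] → .  [on edge]
    (5,2)@(11, 5): e=[106,14,4] → X
    (6,2)@(13, 5): e=[98,34,-8] → .
    (4,3)@(9, 7): e=[86,2,36] → X
    (6,3)@(13, 7): e=[70,42,12] → X
    (7,3)@(15, 7): e=[62,62,0] → .  [on edge]
    (4,4)@(9, 9): e=[58,10,56] → X
    (7,4)@(15, 9): e=[34,70,20] → X
    (8,4)@(17, 9): e=[26,90,8] → X
    (9,4)@(19, 9): e=[18,110,-4] → .
    (4,5)@(9, 11): e=[30,18,76] → X
    (8,5)@(17, 11): e=[-2,98,28] → .
  covered (15 px):
    . . . . . . . . . . .
    . . . . . . . . . . .
    . . . . . X . . . . .
    . . . . X X X . . . .
    . . . . X X X X X . .
    . . . . X X X X . . .
    . . . X X . . . . . .
    . . . . . . . . . . .
    . . . . . . . . . . .
    . . . . . . . . . . .
    . . . . . . . . . . .
    . . . . . . . . . . .

Final: 58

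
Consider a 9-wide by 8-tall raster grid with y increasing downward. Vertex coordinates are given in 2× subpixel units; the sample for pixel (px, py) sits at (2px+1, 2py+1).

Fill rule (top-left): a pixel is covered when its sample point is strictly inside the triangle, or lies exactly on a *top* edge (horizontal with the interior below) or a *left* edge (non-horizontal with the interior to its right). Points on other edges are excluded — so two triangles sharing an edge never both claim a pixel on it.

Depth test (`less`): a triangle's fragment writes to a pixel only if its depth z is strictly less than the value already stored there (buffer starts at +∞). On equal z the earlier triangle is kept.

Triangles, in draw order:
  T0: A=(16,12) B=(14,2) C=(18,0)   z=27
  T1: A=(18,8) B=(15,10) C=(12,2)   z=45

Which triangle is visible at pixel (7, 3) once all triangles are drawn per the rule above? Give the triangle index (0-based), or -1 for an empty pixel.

T0:
  2·area = 44
  edge (16, 12)→(14, 2): d=(-2,-10) top-left  bias=+0
  edge (14, 2)→(18, 0): d=(4,-2) top-left  bias=+0
  edge (18, 0)→(16, 12): d=(-2,12) right/bottom  bias=-1
    (8,0)@(17, 1): e=[32,2,10] → X
    (7,1)@(15, 3): e=[8,6,30] → X
    (7,2)@(15, 5): e=[4,14,26] → X
    (7,3)@(15, 7): e=[0,22,22] → X  [on edge]
    (8,3)@(17, 7): e=[20,26,-2] → .
    (7,4)@(15, 9): e=[-4,30,18] → .
  covered (6 px):
    . . . . . . . . X
    . . . . . . . X X
    . . . . . . . X X
    . . . . . . . X .
    . . . . . . . . .
    . . . . . . . . .
    . . . . . . . . .
    . . . . . . . . .
T1:
  2·area = 30
  edge (18, 8)→(15, 10): d=(-3,2) right/bottom  bias=-1
  edge (15, 10)→(12, 2): d=(-3,-8) top-left  bias=+0
  edge (12, 2)→(18, 8): d=(6,6) right/bottom  bias=-1
    (5,0)@(11, 1): e=[35,-5,0] → .  [on edge]
    (6,1)@(13, 3): e=[25,5,0] → .  [on edge]
    (7,2)@(15, 5): e=[15,15,0] → .  [on edge]
    (7,3)@(15, 7): e=[9,9,12] → X
    (8,3)@(17, 7): e=[5,25,0] → .  [on edge]
    (7,4)@(15, 9): e=[3,3,24] → X
    (8,4)@(17, 9): e=[-1,19,12] → .
    (7,5)@(15, 11): e=[-3,-3,36] → .
  covered (2 px):
    . . . . . . . . .
    . . . . . . . . .
    . . . . . . . . .
    . . . . . . . X .
    . . . . . . . X .
    . . . . . . . . .
    . . . . . . . . .
    . . . . . . . . .

Z-buffer (winner per pixel, '.' = empty):
  . . . . . . . . 0
  . . . . . . . 0 0
  . . . . . . . 0 0
  . . . . . . . 0 .
  . . . . . . . 1 .
  . . . . . . . . .
  . . . . . . . . .
  . . . . . . . . .

Final: 0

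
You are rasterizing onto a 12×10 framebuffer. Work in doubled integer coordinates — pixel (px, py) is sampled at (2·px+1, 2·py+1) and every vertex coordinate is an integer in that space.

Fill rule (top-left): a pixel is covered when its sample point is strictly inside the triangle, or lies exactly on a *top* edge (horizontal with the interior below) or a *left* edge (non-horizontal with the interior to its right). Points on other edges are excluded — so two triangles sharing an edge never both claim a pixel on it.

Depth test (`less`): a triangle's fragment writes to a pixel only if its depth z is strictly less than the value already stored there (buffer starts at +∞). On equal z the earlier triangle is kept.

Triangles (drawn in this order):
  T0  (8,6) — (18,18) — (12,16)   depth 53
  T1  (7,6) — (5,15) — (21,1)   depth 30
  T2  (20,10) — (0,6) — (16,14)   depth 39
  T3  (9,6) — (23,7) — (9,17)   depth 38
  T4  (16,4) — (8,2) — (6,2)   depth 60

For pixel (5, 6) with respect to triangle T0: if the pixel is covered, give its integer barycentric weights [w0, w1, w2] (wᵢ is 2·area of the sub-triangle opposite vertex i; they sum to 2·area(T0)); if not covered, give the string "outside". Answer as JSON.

T0:
  2·area = 52
  edge (8, 6)→(18, 18): d=(10,12) right/bottom  bias=-1
  edge (18, 18)→(12, 16): d=(-6,-2) top-left  bias=+0
  edge (12, 16)→(8, 6): d=(-4,-10) top-left  bias=+0
    (5,5)@(11, 11): e=[14,28,10] → █
    (6,5)@(13, 11): e=[-10,32,30] → ·
    (1,6)@(3, 13): e=[130,0,-78] → ·  [on edge]
    (5,6)@(11, 13): e=[34,16,2] → █
    (6,6)@(13, 13): e=[10,20,22] → █
    (7,6)@(15, 13): e=[-14,24,42] → ·
    (4,7)@(9, 15): e=[78,0,-26] → ·  [on edge]
    (5,7)@(11, 15): e=[54,4,-6] → ·
    (6,7)@(13, 15): e=[30,8,14] → █
    (7,7)@(15, 15): e=[6,12,34] → █
    (8,7)@(17, 15): e=[-18,16,54] → ·
    (6,8)@(13, 17): e=[50,-4,6] → ·
    (7,8)@(15, 17): e=[26,0,26] → █  [on edge]
    (10,9)@(21, 19): e=[-26,0,78] → ·  [on edge]
  covered (7 px):
    · · · · · · · · · · · ·
    · · · · · · · · · · · ·
    · · · · · · · · · · · ·
    · · · · · · · · · · · ·
    · · · · · · · · · · · ·
    · · · · · █ · · · · · ·
    · · · · · █ █ · · · · ·
    · · · · · · █ █ · · · ·
    · · · · · · · █ █ · · ·
    · · · · · · · · · · · ·
T1:
  2·area = 116  (B↔C swapped to make it positive)
  edge (7, 6)→(21, 1): d=(14,-5) top-left  bias=+0
  edge (21, 1)→(5, 15): d=(-16,14) right/bottom  bias=-1
  edge (5, 15)→(7, 6): d=(2,-9) top-left  bias=+0
    (10,0)@(21, 1): e=[0,0,116] → ·  [on edge]
    (8,1)@(17, 3): e=[8,24,84] → █
    (9,1)@(19, 3): e=[18,-4,102] → ·
    (5,2)@(11, 5): e=[6,76,34] → █
    (6,2)@(13, 5): e=[16,48,52] → █
    (7,2)@(15, 5): e=[26,20,70] → █
    (8,2)@(17, 5): e=[36,-8,88] → ·
    (3,3)@(7, 7): e=[14,100,2] → █
    (4,3)@(9, 7): e=[24,72,20] → █
    (7,3)@(15, 7): e=[54,-12,74] → ·
    (3,4)@(7, 9): e=[42,68,6] → █
    (6,4)@(13, 9): e=[72,-16,60] → ·
    (2,7)@(5, 15): e=[116,0,0] → ·  [on edge]
  covered (14 px):
    · · · · · · · · · · · ·
    · · · · · · · · █ · · ·
    · · · · · █ █ █ · · · ·
    · · · █ █ █ █ · · · · ·
    · · · █ █ █ · · · · · ·
    · · · █ █ · · · · · · ·
    · · · █ · · · · · · · ·
    · · · · · · · · · · · ·
    · · · · · · · · · · · ·
    · · · · · · · · · · · ·
T2:
  2·area = 96  (B↔C swapped to make it positive)
  edge (20, 10)→(16, 14): d=(-4,4) right/bottom  bias=-1
  edge (16, 14)→(0, 6): d=(-16,-8) top-left  bias=+0
  edge (0, 6)→(20, 10): d=(20,4) right/bottom  bias=-1
    (1,3)@(3, 7): e=[80,8,8] → █
    (2,3)@(5, 7): e=[72,24,0] → ·  [on edge]
    (11,3)@(23, 7): e=[0,168,-72] → ·  [on edge]
    (1,4)@(3, 9): e=[72,-24,48] → ·
    (3,4)@(7, 9): e=[56,8,32] → █
    (4,4)@(9, 9): e=[48,24,24] → █
    (5,4)@(11, 9): e=[40,40,16] → █
    (6,4)@(13, 9): e=[32,56,8] → █
    (7,4)@(15, 9): e=[24,72,0] → ·  [on edge]
    (10,4)@(21, 9): e=[0,120,-24] → ·  [on edge]
    (3,5)@(7, 11): e=[48,-24,72] → ·
    (4,5)@(9, 11): e=[40,-8,64] → ·
    (9,5)@(19, 11): e=[0,72,24] → ·  [on edge]
    (8,6)@(17, 13): e=[0,24,72] → ·  [on edge]
    (7,7)@(15, 15): e=[0,-24,120] → ·  [on edge]
    (6,8)@(13, 17): e=[0,-72,168] → ·  [on edge]
    (5,9)@(11, 19): e=[0,-120,216] → ·  [on edge]
  covered (10 px):
    · · · · · · · · · · · ·
    · · · · · · · · · · · ·
    · · · · · · · · · · · ·
    · █ · · · · · · · · · ·
    · · · █ █ █ █ · · · · ·
    · · · · · █ █ █ █ · · ·
    · · · · · · · █ · · · ·
    · · · · · · · · · · · ·
    · · · · · · · · · · · ·
    · · · · · · · · · · · ·
T3:
  2·area = 154
  edge (9, 6)→(23, 7): d=(14,1) right/bottom  bias=-1
  edge (23, 7)→(9, 17): d=(-14,10) right/bottom  bias=-1
  edge (9, 17)→(9, 6): d=(0,-11) top-left  bias=+0
    (4,0)@(9, 1): e=[-70,224,0] → ·  [on edge]
    (4,1)@(9, 3): e=[-42,196,0] → ·  [on edge]
    (4,2)@(9, 5): e=[-14,168,0] → ·  [on edge]
    (4,3)@(9, 7): e=[14,140,0] → █  [on edge]
    (5,3)@(11, 7): e=[12,120,22] → █
    (6,3)@(13, 7): e=[10,100,44] → █
    (7,3)@(15, 7): e=[8,80,66] → █
    (8,3)@(17, 7): e=[6,60,88] → █
    (9,3)@(19, 7): e=[4,40,110] → █
    (10,3)@(21, 7): e=[2,20,132] → █
    (11,3)@(23, 7): e=[0,0,154] → ·  [on edge]
    (4,4)@(9, 9): e=[42,112,0] → █  [on edge]
    (4,5)@(9, 11): e=[70,84,0] → █  [on edge]
    (4,6)@(9, 13): e=[98,56,0] → █  [on edge]
    (4,7)@(9, 15): e=[126,28,0] → █  [on edge]
    (4,8)@(9, 17): e=[154,0,0] → ·  [on edge]
    (4,9)@(9, 19): e=[182,-28,0] → ·  [on edge]
  covered (23 px):
    · · · · · · · · · · · ·
    · · · · · · · · · · · ·
    · · · · · · · · · · · ·
    · · · · █ █ █ █ █ █ █ ·
    · · · · █ █ █ █ █ █ · ·
    · · · · █ █ █ █ █ · · ·
    · · · · █ █ █ · · · · ·
    · · · · █ █ · · · · · ·
    · · · · · · · · · · · ·
    · · · · · · · · · · · ·
T4:
  2·area = 4  (B↔C swapped to make it positive)
  edge (16, 4)→(6, 2): d=(-10,-2) top-left  bias=+0
  edge (6, 2)→(8, 2): d=(2,0) top-left  bias=+0
  edge (8, 2)→(16, 4): d=(8,2) right/bottom  bias=-1
    (0,0)@(1, 1): e=[0,-2,6] → ·  [on edge]
    (5,1)@(11, 3): e=[0,2,2] → █  [on edge]
    (6,1)@(13, 3): e=[4,2,-2] → ·
    (5,2)@(11, 5): e=[-20,6,18] → ·
    (10,2)@(21, 5): e=[0,6,-2] → ·  [on edge]
  covered (1 px):
    · · · · · · · · · · · ·
    · · · · · █ · · · · · ·
    · · · · · · · · · · · ·
    · · · · · · · · · · · ·
    · · · · · · · · · · · ·
    · · · · · · · · · · · ·
    · · · · · · · · · · · ·
    · · · · · · · · · · · ·
    · · · · · · · · · · · ·
    · · · · · · · · · · · ·

Result: [16,2,34]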